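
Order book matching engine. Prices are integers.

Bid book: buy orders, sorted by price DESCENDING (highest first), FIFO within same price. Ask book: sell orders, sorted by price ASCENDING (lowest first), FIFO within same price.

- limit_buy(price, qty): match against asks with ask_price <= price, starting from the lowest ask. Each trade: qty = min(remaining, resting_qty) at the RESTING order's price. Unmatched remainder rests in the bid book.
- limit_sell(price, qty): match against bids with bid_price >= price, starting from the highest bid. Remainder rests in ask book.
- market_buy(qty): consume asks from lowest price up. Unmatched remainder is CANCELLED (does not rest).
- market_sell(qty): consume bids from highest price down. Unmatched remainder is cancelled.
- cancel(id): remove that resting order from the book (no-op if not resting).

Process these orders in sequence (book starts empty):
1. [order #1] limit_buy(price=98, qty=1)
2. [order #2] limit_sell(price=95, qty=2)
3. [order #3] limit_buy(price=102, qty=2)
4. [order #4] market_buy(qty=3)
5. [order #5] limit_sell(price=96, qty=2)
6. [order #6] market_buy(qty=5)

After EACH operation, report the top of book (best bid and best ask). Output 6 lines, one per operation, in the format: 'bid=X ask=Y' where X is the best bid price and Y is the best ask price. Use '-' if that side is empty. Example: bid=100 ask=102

Answer: bid=98 ask=-
bid=- ask=95
bid=102 ask=-
bid=102 ask=-
bid=- ask=96
bid=- ask=-

Derivation:
After op 1 [order #1] limit_buy(price=98, qty=1): fills=none; bids=[#1:1@98] asks=[-]
After op 2 [order #2] limit_sell(price=95, qty=2): fills=#1x#2:1@98; bids=[-] asks=[#2:1@95]
After op 3 [order #3] limit_buy(price=102, qty=2): fills=#3x#2:1@95; bids=[#3:1@102] asks=[-]
After op 4 [order #4] market_buy(qty=3): fills=none; bids=[#3:1@102] asks=[-]
After op 5 [order #5] limit_sell(price=96, qty=2): fills=#3x#5:1@102; bids=[-] asks=[#5:1@96]
After op 6 [order #6] market_buy(qty=5): fills=#6x#5:1@96; bids=[-] asks=[-]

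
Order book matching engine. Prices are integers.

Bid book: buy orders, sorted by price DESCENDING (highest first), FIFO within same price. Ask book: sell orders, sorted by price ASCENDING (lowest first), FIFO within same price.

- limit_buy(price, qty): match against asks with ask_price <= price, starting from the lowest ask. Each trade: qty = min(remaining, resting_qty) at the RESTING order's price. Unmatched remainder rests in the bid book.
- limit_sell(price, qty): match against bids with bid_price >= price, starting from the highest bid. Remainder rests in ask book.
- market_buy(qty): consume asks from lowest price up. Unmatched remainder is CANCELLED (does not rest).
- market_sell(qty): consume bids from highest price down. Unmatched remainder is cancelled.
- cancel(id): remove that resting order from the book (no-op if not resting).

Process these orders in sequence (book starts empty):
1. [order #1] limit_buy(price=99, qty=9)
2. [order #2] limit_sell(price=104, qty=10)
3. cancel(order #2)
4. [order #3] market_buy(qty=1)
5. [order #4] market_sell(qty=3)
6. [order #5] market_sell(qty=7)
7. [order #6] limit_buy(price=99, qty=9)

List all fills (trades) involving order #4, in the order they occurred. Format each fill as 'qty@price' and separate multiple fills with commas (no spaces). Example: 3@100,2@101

Answer: 3@99

Derivation:
After op 1 [order #1] limit_buy(price=99, qty=9): fills=none; bids=[#1:9@99] asks=[-]
After op 2 [order #2] limit_sell(price=104, qty=10): fills=none; bids=[#1:9@99] asks=[#2:10@104]
After op 3 cancel(order #2): fills=none; bids=[#1:9@99] asks=[-]
After op 4 [order #3] market_buy(qty=1): fills=none; bids=[#1:9@99] asks=[-]
After op 5 [order #4] market_sell(qty=3): fills=#1x#4:3@99; bids=[#1:6@99] asks=[-]
After op 6 [order #5] market_sell(qty=7): fills=#1x#5:6@99; bids=[-] asks=[-]
After op 7 [order #6] limit_buy(price=99, qty=9): fills=none; bids=[#6:9@99] asks=[-]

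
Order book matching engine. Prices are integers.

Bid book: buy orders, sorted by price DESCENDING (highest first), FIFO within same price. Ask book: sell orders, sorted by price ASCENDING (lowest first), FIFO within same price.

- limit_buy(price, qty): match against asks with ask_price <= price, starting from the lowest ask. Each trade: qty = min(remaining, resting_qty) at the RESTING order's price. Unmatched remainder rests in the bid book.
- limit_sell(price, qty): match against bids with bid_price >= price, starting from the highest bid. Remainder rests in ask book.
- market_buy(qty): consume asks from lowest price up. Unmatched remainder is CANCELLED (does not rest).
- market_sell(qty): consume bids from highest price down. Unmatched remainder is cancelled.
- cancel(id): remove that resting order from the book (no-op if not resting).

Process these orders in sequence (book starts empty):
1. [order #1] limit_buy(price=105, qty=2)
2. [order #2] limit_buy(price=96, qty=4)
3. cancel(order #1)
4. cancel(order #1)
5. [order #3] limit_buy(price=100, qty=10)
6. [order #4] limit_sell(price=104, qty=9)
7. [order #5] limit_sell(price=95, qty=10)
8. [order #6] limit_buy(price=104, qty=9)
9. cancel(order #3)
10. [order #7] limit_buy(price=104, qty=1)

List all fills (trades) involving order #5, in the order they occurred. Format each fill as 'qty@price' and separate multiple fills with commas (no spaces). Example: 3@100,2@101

After op 1 [order #1] limit_buy(price=105, qty=2): fills=none; bids=[#1:2@105] asks=[-]
After op 2 [order #2] limit_buy(price=96, qty=4): fills=none; bids=[#1:2@105 #2:4@96] asks=[-]
After op 3 cancel(order #1): fills=none; bids=[#2:4@96] asks=[-]
After op 4 cancel(order #1): fills=none; bids=[#2:4@96] asks=[-]
After op 5 [order #3] limit_buy(price=100, qty=10): fills=none; bids=[#3:10@100 #2:4@96] asks=[-]
After op 6 [order #4] limit_sell(price=104, qty=9): fills=none; bids=[#3:10@100 #2:4@96] asks=[#4:9@104]
After op 7 [order #5] limit_sell(price=95, qty=10): fills=#3x#5:10@100; bids=[#2:4@96] asks=[#4:9@104]
After op 8 [order #6] limit_buy(price=104, qty=9): fills=#6x#4:9@104; bids=[#2:4@96] asks=[-]
After op 9 cancel(order #3): fills=none; bids=[#2:4@96] asks=[-]
After op 10 [order #7] limit_buy(price=104, qty=1): fills=none; bids=[#7:1@104 #2:4@96] asks=[-]

Answer: 10@100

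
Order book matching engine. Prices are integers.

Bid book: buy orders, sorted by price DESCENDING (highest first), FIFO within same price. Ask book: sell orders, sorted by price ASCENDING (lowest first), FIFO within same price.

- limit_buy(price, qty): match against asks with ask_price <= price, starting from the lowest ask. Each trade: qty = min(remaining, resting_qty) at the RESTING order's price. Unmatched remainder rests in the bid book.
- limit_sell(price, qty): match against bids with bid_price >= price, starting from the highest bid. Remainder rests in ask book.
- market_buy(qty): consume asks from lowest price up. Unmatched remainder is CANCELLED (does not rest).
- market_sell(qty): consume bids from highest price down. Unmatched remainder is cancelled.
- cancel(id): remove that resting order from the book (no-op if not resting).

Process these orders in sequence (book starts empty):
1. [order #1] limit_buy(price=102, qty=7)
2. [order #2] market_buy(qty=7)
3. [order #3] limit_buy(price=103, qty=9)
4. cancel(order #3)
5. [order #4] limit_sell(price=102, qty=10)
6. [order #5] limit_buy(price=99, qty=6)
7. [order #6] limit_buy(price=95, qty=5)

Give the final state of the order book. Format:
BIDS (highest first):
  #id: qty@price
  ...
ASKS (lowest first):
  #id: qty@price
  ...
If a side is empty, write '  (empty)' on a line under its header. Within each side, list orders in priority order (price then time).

Answer: BIDS (highest first):
  #5: 6@99
  #6: 5@95
ASKS (lowest first):
  #4: 3@102

Derivation:
After op 1 [order #1] limit_buy(price=102, qty=7): fills=none; bids=[#1:7@102] asks=[-]
After op 2 [order #2] market_buy(qty=7): fills=none; bids=[#1:7@102] asks=[-]
After op 3 [order #3] limit_buy(price=103, qty=9): fills=none; bids=[#3:9@103 #1:7@102] asks=[-]
After op 4 cancel(order #3): fills=none; bids=[#1:7@102] asks=[-]
After op 5 [order #4] limit_sell(price=102, qty=10): fills=#1x#4:7@102; bids=[-] asks=[#4:3@102]
After op 6 [order #5] limit_buy(price=99, qty=6): fills=none; bids=[#5:6@99] asks=[#4:3@102]
After op 7 [order #6] limit_buy(price=95, qty=5): fills=none; bids=[#5:6@99 #6:5@95] asks=[#4:3@102]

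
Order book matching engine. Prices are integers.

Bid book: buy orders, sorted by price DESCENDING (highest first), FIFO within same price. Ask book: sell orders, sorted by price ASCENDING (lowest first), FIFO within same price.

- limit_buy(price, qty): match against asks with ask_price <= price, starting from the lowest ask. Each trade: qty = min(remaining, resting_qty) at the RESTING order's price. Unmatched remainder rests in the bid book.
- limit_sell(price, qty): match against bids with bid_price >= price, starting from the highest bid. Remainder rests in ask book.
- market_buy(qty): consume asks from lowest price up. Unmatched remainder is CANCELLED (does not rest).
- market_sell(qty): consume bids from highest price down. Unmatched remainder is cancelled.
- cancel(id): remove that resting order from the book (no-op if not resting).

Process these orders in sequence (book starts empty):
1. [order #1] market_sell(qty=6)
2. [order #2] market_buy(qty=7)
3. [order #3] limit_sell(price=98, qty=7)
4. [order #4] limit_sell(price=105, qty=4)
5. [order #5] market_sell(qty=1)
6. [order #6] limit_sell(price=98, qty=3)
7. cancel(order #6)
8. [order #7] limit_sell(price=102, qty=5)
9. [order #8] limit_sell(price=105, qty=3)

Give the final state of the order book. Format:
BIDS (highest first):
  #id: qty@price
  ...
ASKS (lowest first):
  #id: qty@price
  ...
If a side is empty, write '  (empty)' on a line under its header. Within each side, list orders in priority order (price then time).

After op 1 [order #1] market_sell(qty=6): fills=none; bids=[-] asks=[-]
After op 2 [order #2] market_buy(qty=7): fills=none; bids=[-] asks=[-]
After op 3 [order #3] limit_sell(price=98, qty=7): fills=none; bids=[-] asks=[#3:7@98]
After op 4 [order #4] limit_sell(price=105, qty=4): fills=none; bids=[-] asks=[#3:7@98 #4:4@105]
After op 5 [order #5] market_sell(qty=1): fills=none; bids=[-] asks=[#3:7@98 #4:4@105]
After op 6 [order #6] limit_sell(price=98, qty=3): fills=none; bids=[-] asks=[#3:7@98 #6:3@98 #4:4@105]
After op 7 cancel(order #6): fills=none; bids=[-] asks=[#3:7@98 #4:4@105]
After op 8 [order #7] limit_sell(price=102, qty=5): fills=none; bids=[-] asks=[#3:7@98 #7:5@102 #4:4@105]
After op 9 [order #8] limit_sell(price=105, qty=3): fills=none; bids=[-] asks=[#3:7@98 #7:5@102 #4:4@105 #8:3@105]

Answer: BIDS (highest first):
  (empty)
ASKS (lowest first):
  #3: 7@98
  #7: 5@102
  #4: 4@105
  #8: 3@105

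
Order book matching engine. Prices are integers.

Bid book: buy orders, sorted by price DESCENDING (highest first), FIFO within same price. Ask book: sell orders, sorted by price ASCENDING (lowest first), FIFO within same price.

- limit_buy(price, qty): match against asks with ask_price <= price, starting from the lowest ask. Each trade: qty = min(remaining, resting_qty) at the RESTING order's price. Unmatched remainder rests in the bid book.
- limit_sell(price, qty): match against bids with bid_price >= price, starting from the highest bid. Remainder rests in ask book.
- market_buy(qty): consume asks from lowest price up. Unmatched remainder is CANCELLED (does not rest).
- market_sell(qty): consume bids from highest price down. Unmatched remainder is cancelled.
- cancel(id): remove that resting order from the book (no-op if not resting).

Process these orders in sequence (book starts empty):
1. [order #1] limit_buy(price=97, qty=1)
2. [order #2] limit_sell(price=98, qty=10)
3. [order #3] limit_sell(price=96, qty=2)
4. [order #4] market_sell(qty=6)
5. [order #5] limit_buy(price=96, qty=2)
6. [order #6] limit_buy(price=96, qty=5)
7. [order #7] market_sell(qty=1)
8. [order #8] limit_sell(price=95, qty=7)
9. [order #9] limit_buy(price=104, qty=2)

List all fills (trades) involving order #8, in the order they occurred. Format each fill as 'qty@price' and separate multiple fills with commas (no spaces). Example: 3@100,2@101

After op 1 [order #1] limit_buy(price=97, qty=1): fills=none; bids=[#1:1@97] asks=[-]
After op 2 [order #2] limit_sell(price=98, qty=10): fills=none; bids=[#1:1@97] asks=[#2:10@98]
After op 3 [order #3] limit_sell(price=96, qty=2): fills=#1x#3:1@97; bids=[-] asks=[#3:1@96 #2:10@98]
After op 4 [order #4] market_sell(qty=6): fills=none; bids=[-] asks=[#3:1@96 #2:10@98]
After op 5 [order #5] limit_buy(price=96, qty=2): fills=#5x#3:1@96; bids=[#5:1@96] asks=[#2:10@98]
After op 6 [order #6] limit_buy(price=96, qty=5): fills=none; bids=[#5:1@96 #6:5@96] asks=[#2:10@98]
After op 7 [order #7] market_sell(qty=1): fills=#5x#7:1@96; bids=[#6:5@96] asks=[#2:10@98]
After op 8 [order #8] limit_sell(price=95, qty=7): fills=#6x#8:5@96; bids=[-] asks=[#8:2@95 #2:10@98]
After op 9 [order #9] limit_buy(price=104, qty=2): fills=#9x#8:2@95; bids=[-] asks=[#2:10@98]

Answer: 5@96,2@95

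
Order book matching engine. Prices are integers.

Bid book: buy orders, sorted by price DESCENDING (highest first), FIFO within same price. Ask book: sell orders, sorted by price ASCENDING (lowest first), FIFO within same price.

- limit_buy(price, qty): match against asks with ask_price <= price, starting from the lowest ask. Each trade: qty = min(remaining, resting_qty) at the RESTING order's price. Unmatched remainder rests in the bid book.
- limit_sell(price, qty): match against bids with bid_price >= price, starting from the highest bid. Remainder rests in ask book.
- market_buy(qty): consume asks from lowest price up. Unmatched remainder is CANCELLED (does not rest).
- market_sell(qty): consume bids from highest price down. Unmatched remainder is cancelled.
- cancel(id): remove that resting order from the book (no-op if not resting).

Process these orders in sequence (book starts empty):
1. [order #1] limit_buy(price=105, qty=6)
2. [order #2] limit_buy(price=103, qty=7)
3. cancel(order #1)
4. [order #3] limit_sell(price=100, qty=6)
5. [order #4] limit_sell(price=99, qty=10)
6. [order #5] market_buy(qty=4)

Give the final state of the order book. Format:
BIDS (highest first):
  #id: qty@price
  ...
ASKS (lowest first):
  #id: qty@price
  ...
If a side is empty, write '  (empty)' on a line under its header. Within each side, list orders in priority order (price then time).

Answer: BIDS (highest first):
  (empty)
ASKS (lowest first):
  #4: 5@99

Derivation:
After op 1 [order #1] limit_buy(price=105, qty=6): fills=none; bids=[#1:6@105] asks=[-]
After op 2 [order #2] limit_buy(price=103, qty=7): fills=none; bids=[#1:6@105 #2:7@103] asks=[-]
After op 3 cancel(order #1): fills=none; bids=[#2:7@103] asks=[-]
After op 4 [order #3] limit_sell(price=100, qty=6): fills=#2x#3:6@103; bids=[#2:1@103] asks=[-]
After op 5 [order #4] limit_sell(price=99, qty=10): fills=#2x#4:1@103; bids=[-] asks=[#4:9@99]
After op 6 [order #5] market_buy(qty=4): fills=#5x#4:4@99; bids=[-] asks=[#4:5@99]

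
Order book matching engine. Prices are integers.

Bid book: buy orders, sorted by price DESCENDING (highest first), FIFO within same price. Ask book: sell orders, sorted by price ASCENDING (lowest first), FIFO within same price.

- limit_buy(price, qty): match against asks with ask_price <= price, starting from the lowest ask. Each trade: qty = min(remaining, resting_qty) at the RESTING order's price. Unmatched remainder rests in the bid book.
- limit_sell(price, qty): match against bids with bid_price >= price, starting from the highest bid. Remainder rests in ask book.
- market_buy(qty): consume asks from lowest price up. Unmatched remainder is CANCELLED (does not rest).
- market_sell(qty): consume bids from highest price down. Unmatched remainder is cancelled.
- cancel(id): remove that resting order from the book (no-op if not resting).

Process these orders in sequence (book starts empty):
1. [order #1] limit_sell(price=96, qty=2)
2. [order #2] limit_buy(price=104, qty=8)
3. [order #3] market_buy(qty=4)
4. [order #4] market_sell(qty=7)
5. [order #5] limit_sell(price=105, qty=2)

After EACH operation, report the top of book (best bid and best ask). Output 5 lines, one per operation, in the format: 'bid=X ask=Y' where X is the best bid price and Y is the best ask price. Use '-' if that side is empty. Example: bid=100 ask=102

After op 1 [order #1] limit_sell(price=96, qty=2): fills=none; bids=[-] asks=[#1:2@96]
After op 2 [order #2] limit_buy(price=104, qty=8): fills=#2x#1:2@96; bids=[#2:6@104] asks=[-]
After op 3 [order #3] market_buy(qty=4): fills=none; bids=[#2:6@104] asks=[-]
After op 4 [order #4] market_sell(qty=7): fills=#2x#4:6@104; bids=[-] asks=[-]
After op 5 [order #5] limit_sell(price=105, qty=2): fills=none; bids=[-] asks=[#5:2@105]

Answer: bid=- ask=96
bid=104 ask=-
bid=104 ask=-
bid=- ask=-
bid=- ask=105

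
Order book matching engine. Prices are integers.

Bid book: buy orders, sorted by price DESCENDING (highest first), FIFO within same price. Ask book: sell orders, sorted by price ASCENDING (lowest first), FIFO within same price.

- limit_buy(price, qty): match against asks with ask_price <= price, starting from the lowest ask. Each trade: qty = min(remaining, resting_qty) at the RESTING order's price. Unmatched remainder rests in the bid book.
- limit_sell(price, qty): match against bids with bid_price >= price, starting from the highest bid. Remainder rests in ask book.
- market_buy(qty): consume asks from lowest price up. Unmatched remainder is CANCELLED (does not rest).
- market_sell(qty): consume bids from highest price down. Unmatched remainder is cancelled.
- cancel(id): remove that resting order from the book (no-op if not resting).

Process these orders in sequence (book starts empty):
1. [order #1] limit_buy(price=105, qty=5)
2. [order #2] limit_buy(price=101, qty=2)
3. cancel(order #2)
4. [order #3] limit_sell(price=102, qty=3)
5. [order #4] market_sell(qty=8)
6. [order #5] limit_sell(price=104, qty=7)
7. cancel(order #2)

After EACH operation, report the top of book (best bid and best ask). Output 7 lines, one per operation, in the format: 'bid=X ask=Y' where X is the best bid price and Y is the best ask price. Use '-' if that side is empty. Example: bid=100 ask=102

Answer: bid=105 ask=-
bid=105 ask=-
bid=105 ask=-
bid=105 ask=-
bid=- ask=-
bid=- ask=104
bid=- ask=104

Derivation:
After op 1 [order #1] limit_buy(price=105, qty=5): fills=none; bids=[#1:5@105] asks=[-]
After op 2 [order #2] limit_buy(price=101, qty=2): fills=none; bids=[#1:5@105 #2:2@101] asks=[-]
After op 3 cancel(order #2): fills=none; bids=[#1:5@105] asks=[-]
After op 4 [order #3] limit_sell(price=102, qty=3): fills=#1x#3:3@105; bids=[#1:2@105] asks=[-]
After op 5 [order #4] market_sell(qty=8): fills=#1x#4:2@105; bids=[-] asks=[-]
After op 6 [order #5] limit_sell(price=104, qty=7): fills=none; bids=[-] asks=[#5:7@104]
After op 7 cancel(order #2): fills=none; bids=[-] asks=[#5:7@104]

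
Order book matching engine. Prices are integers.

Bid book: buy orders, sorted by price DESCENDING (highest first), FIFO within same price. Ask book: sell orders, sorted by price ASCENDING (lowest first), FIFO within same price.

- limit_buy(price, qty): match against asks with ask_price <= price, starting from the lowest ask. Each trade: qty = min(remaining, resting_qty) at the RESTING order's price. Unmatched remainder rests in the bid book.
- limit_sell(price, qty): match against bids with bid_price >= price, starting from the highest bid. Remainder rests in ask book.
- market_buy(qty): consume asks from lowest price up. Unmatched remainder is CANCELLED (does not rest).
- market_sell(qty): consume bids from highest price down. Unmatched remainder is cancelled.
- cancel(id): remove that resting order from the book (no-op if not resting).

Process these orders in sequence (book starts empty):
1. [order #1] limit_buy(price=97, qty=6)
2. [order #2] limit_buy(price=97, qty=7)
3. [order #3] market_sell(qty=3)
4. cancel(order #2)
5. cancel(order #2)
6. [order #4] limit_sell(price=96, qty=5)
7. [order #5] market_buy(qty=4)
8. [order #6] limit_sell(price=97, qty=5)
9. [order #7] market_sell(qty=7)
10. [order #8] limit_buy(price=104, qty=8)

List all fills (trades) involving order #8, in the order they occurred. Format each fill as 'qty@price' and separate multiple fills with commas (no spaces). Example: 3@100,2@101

After op 1 [order #1] limit_buy(price=97, qty=6): fills=none; bids=[#1:6@97] asks=[-]
After op 2 [order #2] limit_buy(price=97, qty=7): fills=none; bids=[#1:6@97 #2:7@97] asks=[-]
After op 3 [order #3] market_sell(qty=3): fills=#1x#3:3@97; bids=[#1:3@97 #2:7@97] asks=[-]
After op 4 cancel(order #2): fills=none; bids=[#1:3@97] asks=[-]
After op 5 cancel(order #2): fills=none; bids=[#1:3@97] asks=[-]
After op 6 [order #4] limit_sell(price=96, qty=5): fills=#1x#4:3@97; bids=[-] asks=[#4:2@96]
After op 7 [order #5] market_buy(qty=4): fills=#5x#4:2@96; bids=[-] asks=[-]
After op 8 [order #6] limit_sell(price=97, qty=5): fills=none; bids=[-] asks=[#6:5@97]
After op 9 [order #7] market_sell(qty=7): fills=none; bids=[-] asks=[#6:5@97]
After op 10 [order #8] limit_buy(price=104, qty=8): fills=#8x#6:5@97; bids=[#8:3@104] asks=[-]

Answer: 5@97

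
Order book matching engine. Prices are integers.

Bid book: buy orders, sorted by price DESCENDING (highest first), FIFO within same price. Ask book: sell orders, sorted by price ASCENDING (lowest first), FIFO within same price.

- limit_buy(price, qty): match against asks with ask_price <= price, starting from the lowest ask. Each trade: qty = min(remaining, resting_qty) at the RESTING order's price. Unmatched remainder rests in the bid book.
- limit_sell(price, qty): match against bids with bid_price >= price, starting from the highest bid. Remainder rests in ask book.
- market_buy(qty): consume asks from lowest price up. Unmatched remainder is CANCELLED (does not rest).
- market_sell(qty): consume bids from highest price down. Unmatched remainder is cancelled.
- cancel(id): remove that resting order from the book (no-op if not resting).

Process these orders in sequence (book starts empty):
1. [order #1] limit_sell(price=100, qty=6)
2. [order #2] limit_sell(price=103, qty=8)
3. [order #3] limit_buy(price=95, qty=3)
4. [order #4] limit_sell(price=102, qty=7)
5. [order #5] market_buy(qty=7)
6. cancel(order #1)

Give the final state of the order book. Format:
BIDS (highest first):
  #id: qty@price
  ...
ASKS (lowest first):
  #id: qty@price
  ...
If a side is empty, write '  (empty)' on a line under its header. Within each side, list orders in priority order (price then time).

Answer: BIDS (highest first):
  #3: 3@95
ASKS (lowest first):
  #4: 6@102
  #2: 8@103

Derivation:
After op 1 [order #1] limit_sell(price=100, qty=6): fills=none; bids=[-] asks=[#1:6@100]
After op 2 [order #2] limit_sell(price=103, qty=8): fills=none; bids=[-] asks=[#1:6@100 #2:8@103]
After op 3 [order #3] limit_buy(price=95, qty=3): fills=none; bids=[#3:3@95] asks=[#1:6@100 #2:8@103]
After op 4 [order #4] limit_sell(price=102, qty=7): fills=none; bids=[#3:3@95] asks=[#1:6@100 #4:7@102 #2:8@103]
After op 5 [order #5] market_buy(qty=7): fills=#5x#1:6@100 #5x#4:1@102; bids=[#3:3@95] asks=[#4:6@102 #2:8@103]
After op 6 cancel(order #1): fills=none; bids=[#3:3@95] asks=[#4:6@102 #2:8@103]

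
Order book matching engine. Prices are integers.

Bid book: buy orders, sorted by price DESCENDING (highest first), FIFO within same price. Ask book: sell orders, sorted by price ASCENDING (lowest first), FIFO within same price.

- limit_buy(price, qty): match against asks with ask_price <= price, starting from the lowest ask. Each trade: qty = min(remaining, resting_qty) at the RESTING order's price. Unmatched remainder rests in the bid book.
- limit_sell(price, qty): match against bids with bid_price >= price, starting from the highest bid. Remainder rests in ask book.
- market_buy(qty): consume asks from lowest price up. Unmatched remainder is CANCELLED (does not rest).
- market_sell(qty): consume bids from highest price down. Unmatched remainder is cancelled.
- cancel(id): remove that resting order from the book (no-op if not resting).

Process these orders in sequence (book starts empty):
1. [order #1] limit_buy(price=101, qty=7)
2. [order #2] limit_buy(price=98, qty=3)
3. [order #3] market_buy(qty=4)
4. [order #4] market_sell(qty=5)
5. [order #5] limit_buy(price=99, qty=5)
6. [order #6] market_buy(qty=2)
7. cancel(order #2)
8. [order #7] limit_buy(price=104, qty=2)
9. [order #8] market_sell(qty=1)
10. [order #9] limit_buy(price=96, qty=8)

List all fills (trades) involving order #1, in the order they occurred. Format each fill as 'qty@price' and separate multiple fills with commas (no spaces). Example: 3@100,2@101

After op 1 [order #1] limit_buy(price=101, qty=7): fills=none; bids=[#1:7@101] asks=[-]
After op 2 [order #2] limit_buy(price=98, qty=3): fills=none; bids=[#1:7@101 #2:3@98] asks=[-]
After op 3 [order #3] market_buy(qty=4): fills=none; bids=[#1:7@101 #2:3@98] asks=[-]
After op 4 [order #4] market_sell(qty=5): fills=#1x#4:5@101; bids=[#1:2@101 #2:3@98] asks=[-]
After op 5 [order #5] limit_buy(price=99, qty=5): fills=none; bids=[#1:2@101 #5:5@99 #2:3@98] asks=[-]
After op 6 [order #6] market_buy(qty=2): fills=none; bids=[#1:2@101 #5:5@99 #2:3@98] asks=[-]
After op 7 cancel(order #2): fills=none; bids=[#1:2@101 #5:5@99] asks=[-]
After op 8 [order #7] limit_buy(price=104, qty=2): fills=none; bids=[#7:2@104 #1:2@101 #5:5@99] asks=[-]
After op 9 [order #8] market_sell(qty=1): fills=#7x#8:1@104; bids=[#7:1@104 #1:2@101 #5:5@99] asks=[-]
After op 10 [order #9] limit_buy(price=96, qty=8): fills=none; bids=[#7:1@104 #1:2@101 #5:5@99 #9:8@96] asks=[-]

Answer: 5@101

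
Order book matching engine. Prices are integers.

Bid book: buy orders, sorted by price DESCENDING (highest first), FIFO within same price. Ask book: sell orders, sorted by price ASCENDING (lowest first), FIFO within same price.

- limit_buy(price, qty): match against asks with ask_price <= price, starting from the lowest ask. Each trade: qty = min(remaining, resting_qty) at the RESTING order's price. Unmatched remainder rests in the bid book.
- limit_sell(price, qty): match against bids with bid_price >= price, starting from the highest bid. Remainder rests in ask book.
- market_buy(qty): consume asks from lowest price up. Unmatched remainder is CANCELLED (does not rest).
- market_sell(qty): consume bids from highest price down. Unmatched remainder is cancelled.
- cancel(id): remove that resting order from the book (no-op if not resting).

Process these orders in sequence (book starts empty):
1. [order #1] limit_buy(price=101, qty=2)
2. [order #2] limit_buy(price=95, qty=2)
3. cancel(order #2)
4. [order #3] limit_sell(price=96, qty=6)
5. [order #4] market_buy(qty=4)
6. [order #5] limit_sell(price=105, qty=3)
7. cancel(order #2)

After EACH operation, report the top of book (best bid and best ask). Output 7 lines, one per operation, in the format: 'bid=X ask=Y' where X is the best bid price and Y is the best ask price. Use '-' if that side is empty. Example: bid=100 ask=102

Answer: bid=101 ask=-
bid=101 ask=-
bid=101 ask=-
bid=- ask=96
bid=- ask=-
bid=- ask=105
bid=- ask=105

Derivation:
After op 1 [order #1] limit_buy(price=101, qty=2): fills=none; bids=[#1:2@101] asks=[-]
After op 2 [order #2] limit_buy(price=95, qty=2): fills=none; bids=[#1:2@101 #2:2@95] asks=[-]
After op 3 cancel(order #2): fills=none; bids=[#1:2@101] asks=[-]
After op 4 [order #3] limit_sell(price=96, qty=6): fills=#1x#3:2@101; bids=[-] asks=[#3:4@96]
After op 5 [order #4] market_buy(qty=4): fills=#4x#3:4@96; bids=[-] asks=[-]
After op 6 [order #5] limit_sell(price=105, qty=3): fills=none; bids=[-] asks=[#5:3@105]
After op 7 cancel(order #2): fills=none; bids=[-] asks=[#5:3@105]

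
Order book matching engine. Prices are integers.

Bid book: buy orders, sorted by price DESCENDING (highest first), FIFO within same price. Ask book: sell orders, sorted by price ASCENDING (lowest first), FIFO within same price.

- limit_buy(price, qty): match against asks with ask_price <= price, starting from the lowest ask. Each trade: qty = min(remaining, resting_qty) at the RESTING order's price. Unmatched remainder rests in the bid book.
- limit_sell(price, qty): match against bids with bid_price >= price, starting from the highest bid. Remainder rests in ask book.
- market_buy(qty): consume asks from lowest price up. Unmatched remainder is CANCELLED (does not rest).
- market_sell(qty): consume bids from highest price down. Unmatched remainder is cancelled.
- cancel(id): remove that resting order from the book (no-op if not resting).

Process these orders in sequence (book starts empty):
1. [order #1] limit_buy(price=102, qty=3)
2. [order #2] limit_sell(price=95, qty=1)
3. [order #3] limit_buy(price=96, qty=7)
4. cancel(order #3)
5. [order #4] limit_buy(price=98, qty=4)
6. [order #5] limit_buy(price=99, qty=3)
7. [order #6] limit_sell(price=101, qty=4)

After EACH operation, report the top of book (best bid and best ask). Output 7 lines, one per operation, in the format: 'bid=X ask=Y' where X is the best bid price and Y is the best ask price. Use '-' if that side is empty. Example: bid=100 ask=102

After op 1 [order #1] limit_buy(price=102, qty=3): fills=none; bids=[#1:3@102] asks=[-]
After op 2 [order #2] limit_sell(price=95, qty=1): fills=#1x#2:1@102; bids=[#1:2@102] asks=[-]
After op 3 [order #3] limit_buy(price=96, qty=7): fills=none; bids=[#1:2@102 #3:7@96] asks=[-]
After op 4 cancel(order #3): fills=none; bids=[#1:2@102] asks=[-]
After op 5 [order #4] limit_buy(price=98, qty=4): fills=none; bids=[#1:2@102 #4:4@98] asks=[-]
After op 6 [order #5] limit_buy(price=99, qty=3): fills=none; bids=[#1:2@102 #5:3@99 #4:4@98] asks=[-]
After op 7 [order #6] limit_sell(price=101, qty=4): fills=#1x#6:2@102; bids=[#5:3@99 #4:4@98] asks=[#6:2@101]

Answer: bid=102 ask=-
bid=102 ask=-
bid=102 ask=-
bid=102 ask=-
bid=102 ask=-
bid=102 ask=-
bid=99 ask=101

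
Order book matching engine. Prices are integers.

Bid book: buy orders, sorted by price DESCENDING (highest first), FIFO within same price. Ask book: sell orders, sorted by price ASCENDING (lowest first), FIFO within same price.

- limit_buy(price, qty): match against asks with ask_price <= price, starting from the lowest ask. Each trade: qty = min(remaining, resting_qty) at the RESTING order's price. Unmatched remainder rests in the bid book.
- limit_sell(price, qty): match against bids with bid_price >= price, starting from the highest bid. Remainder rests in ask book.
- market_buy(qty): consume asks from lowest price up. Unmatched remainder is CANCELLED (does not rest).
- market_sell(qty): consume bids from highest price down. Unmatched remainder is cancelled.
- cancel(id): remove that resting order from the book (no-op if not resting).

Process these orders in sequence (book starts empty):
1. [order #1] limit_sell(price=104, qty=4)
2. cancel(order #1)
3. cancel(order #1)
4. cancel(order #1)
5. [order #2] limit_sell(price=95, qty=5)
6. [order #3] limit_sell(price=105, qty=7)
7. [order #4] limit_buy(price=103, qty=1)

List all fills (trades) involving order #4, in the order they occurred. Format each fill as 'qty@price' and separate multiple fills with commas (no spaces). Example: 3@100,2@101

Answer: 1@95

Derivation:
After op 1 [order #1] limit_sell(price=104, qty=4): fills=none; bids=[-] asks=[#1:4@104]
After op 2 cancel(order #1): fills=none; bids=[-] asks=[-]
After op 3 cancel(order #1): fills=none; bids=[-] asks=[-]
After op 4 cancel(order #1): fills=none; bids=[-] asks=[-]
After op 5 [order #2] limit_sell(price=95, qty=5): fills=none; bids=[-] asks=[#2:5@95]
After op 6 [order #3] limit_sell(price=105, qty=7): fills=none; bids=[-] asks=[#2:5@95 #3:7@105]
After op 7 [order #4] limit_buy(price=103, qty=1): fills=#4x#2:1@95; bids=[-] asks=[#2:4@95 #3:7@105]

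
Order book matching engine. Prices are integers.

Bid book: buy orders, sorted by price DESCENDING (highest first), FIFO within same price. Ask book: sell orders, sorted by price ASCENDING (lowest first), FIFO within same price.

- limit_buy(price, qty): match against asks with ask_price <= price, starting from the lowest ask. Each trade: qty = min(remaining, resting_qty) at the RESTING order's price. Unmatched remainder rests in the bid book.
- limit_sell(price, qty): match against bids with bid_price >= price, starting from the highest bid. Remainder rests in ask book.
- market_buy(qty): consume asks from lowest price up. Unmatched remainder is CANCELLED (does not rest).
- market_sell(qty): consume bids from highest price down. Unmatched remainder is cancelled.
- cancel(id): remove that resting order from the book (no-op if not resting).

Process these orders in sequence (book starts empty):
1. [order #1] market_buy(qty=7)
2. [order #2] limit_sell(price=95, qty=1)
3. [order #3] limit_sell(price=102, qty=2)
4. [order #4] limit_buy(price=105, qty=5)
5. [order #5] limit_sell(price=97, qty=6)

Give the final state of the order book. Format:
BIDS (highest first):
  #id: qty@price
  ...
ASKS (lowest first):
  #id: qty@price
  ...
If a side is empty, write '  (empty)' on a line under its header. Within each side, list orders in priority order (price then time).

Answer: BIDS (highest first):
  (empty)
ASKS (lowest first):
  #5: 4@97

Derivation:
After op 1 [order #1] market_buy(qty=7): fills=none; bids=[-] asks=[-]
After op 2 [order #2] limit_sell(price=95, qty=1): fills=none; bids=[-] asks=[#2:1@95]
After op 3 [order #3] limit_sell(price=102, qty=2): fills=none; bids=[-] asks=[#2:1@95 #3:2@102]
After op 4 [order #4] limit_buy(price=105, qty=5): fills=#4x#2:1@95 #4x#3:2@102; bids=[#4:2@105] asks=[-]
After op 5 [order #5] limit_sell(price=97, qty=6): fills=#4x#5:2@105; bids=[-] asks=[#5:4@97]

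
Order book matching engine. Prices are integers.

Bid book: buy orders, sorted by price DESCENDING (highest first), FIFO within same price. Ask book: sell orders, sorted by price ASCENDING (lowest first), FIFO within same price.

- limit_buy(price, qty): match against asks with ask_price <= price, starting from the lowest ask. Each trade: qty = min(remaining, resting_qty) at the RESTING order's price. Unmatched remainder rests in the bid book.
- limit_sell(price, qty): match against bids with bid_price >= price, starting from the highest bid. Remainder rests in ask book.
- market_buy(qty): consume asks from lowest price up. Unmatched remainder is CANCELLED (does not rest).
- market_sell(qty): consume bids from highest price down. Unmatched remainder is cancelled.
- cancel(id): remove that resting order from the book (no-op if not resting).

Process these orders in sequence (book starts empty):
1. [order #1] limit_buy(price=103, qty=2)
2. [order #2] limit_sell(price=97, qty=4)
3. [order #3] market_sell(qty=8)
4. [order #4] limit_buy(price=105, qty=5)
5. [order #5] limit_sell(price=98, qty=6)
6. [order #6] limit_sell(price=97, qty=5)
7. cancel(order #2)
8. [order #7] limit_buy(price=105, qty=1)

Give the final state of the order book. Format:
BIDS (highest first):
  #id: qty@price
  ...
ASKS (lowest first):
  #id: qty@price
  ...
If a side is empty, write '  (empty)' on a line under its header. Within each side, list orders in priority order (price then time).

Answer: BIDS (highest first):
  (empty)
ASKS (lowest first):
  #6: 4@97
  #5: 3@98

Derivation:
After op 1 [order #1] limit_buy(price=103, qty=2): fills=none; bids=[#1:2@103] asks=[-]
After op 2 [order #2] limit_sell(price=97, qty=4): fills=#1x#2:2@103; bids=[-] asks=[#2:2@97]
After op 3 [order #3] market_sell(qty=8): fills=none; bids=[-] asks=[#2:2@97]
After op 4 [order #4] limit_buy(price=105, qty=5): fills=#4x#2:2@97; bids=[#4:3@105] asks=[-]
After op 5 [order #5] limit_sell(price=98, qty=6): fills=#4x#5:3@105; bids=[-] asks=[#5:3@98]
After op 6 [order #6] limit_sell(price=97, qty=5): fills=none; bids=[-] asks=[#6:5@97 #5:3@98]
After op 7 cancel(order #2): fills=none; bids=[-] asks=[#6:5@97 #5:3@98]
After op 8 [order #7] limit_buy(price=105, qty=1): fills=#7x#6:1@97; bids=[-] asks=[#6:4@97 #5:3@98]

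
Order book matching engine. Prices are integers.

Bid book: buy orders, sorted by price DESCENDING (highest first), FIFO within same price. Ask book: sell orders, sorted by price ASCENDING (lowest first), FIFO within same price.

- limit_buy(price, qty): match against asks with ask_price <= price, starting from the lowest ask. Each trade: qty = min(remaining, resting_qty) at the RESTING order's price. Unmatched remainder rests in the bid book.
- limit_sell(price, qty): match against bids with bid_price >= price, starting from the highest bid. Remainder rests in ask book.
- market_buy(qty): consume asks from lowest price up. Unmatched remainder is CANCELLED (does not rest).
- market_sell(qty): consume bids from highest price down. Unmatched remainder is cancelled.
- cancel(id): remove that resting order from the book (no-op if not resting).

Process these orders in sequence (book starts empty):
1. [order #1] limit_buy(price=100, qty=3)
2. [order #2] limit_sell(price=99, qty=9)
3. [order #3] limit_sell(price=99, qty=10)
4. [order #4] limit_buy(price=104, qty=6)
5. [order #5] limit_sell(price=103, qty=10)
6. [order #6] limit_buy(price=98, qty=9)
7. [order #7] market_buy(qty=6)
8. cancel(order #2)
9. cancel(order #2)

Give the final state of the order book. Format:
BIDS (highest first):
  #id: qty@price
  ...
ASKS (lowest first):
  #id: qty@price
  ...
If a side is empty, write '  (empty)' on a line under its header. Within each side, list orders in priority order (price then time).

Answer: BIDS (highest first):
  #6: 9@98
ASKS (lowest first):
  #3: 4@99
  #5: 10@103

Derivation:
After op 1 [order #1] limit_buy(price=100, qty=3): fills=none; bids=[#1:3@100] asks=[-]
After op 2 [order #2] limit_sell(price=99, qty=9): fills=#1x#2:3@100; bids=[-] asks=[#2:6@99]
After op 3 [order #3] limit_sell(price=99, qty=10): fills=none; bids=[-] asks=[#2:6@99 #3:10@99]
After op 4 [order #4] limit_buy(price=104, qty=6): fills=#4x#2:6@99; bids=[-] asks=[#3:10@99]
After op 5 [order #5] limit_sell(price=103, qty=10): fills=none; bids=[-] asks=[#3:10@99 #5:10@103]
After op 6 [order #6] limit_buy(price=98, qty=9): fills=none; bids=[#6:9@98] asks=[#3:10@99 #5:10@103]
After op 7 [order #7] market_buy(qty=6): fills=#7x#3:6@99; bids=[#6:9@98] asks=[#3:4@99 #5:10@103]
After op 8 cancel(order #2): fills=none; bids=[#6:9@98] asks=[#3:4@99 #5:10@103]
After op 9 cancel(order #2): fills=none; bids=[#6:9@98] asks=[#3:4@99 #5:10@103]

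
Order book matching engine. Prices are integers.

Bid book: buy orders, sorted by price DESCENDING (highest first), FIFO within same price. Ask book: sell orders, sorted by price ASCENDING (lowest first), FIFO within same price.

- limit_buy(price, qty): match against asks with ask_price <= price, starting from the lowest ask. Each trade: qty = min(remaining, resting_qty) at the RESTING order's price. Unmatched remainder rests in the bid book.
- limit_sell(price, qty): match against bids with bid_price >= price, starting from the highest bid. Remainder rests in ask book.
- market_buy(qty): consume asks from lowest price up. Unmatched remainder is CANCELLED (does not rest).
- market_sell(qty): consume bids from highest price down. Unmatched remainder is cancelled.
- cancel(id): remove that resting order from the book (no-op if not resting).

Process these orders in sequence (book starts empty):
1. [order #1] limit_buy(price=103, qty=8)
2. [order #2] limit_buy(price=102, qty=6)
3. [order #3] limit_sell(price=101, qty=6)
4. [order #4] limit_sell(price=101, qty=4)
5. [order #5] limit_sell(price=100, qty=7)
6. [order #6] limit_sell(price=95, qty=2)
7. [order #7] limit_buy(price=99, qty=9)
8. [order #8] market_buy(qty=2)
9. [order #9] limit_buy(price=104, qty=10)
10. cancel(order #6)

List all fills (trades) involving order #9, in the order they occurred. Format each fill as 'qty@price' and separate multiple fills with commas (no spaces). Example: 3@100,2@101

Answer: 1@100

Derivation:
After op 1 [order #1] limit_buy(price=103, qty=8): fills=none; bids=[#1:8@103] asks=[-]
After op 2 [order #2] limit_buy(price=102, qty=6): fills=none; bids=[#1:8@103 #2:6@102] asks=[-]
After op 3 [order #3] limit_sell(price=101, qty=6): fills=#1x#3:6@103; bids=[#1:2@103 #2:6@102] asks=[-]
After op 4 [order #4] limit_sell(price=101, qty=4): fills=#1x#4:2@103 #2x#4:2@102; bids=[#2:4@102] asks=[-]
After op 5 [order #5] limit_sell(price=100, qty=7): fills=#2x#5:4@102; bids=[-] asks=[#5:3@100]
After op 6 [order #6] limit_sell(price=95, qty=2): fills=none; bids=[-] asks=[#6:2@95 #5:3@100]
After op 7 [order #7] limit_buy(price=99, qty=9): fills=#7x#6:2@95; bids=[#7:7@99] asks=[#5:3@100]
After op 8 [order #8] market_buy(qty=2): fills=#8x#5:2@100; bids=[#7:7@99] asks=[#5:1@100]
After op 9 [order #9] limit_buy(price=104, qty=10): fills=#9x#5:1@100; bids=[#9:9@104 #7:7@99] asks=[-]
After op 10 cancel(order #6): fills=none; bids=[#9:9@104 #7:7@99] asks=[-]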